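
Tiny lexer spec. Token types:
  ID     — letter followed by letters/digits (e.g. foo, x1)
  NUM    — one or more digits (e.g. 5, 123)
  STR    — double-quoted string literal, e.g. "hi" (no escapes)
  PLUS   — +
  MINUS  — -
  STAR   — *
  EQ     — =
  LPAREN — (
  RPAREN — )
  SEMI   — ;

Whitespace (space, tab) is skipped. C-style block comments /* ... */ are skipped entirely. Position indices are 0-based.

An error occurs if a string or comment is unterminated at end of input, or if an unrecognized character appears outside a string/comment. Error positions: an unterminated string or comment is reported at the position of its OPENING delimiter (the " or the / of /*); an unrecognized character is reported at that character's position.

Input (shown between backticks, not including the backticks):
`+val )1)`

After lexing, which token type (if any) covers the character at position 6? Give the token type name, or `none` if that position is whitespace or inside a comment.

pos=0: emit PLUS '+'
pos=1: emit ID 'val' (now at pos=4)
pos=5: emit RPAREN ')'
pos=6: emit NUM '1' (now at pos=7)
pos=7: emit RPAREN ')'
DONE. 5 tokens: [PLUS, ID, RPAREN, NUM, RPAREN]
Position 6: char is '1' -> NUM

Answer: NUM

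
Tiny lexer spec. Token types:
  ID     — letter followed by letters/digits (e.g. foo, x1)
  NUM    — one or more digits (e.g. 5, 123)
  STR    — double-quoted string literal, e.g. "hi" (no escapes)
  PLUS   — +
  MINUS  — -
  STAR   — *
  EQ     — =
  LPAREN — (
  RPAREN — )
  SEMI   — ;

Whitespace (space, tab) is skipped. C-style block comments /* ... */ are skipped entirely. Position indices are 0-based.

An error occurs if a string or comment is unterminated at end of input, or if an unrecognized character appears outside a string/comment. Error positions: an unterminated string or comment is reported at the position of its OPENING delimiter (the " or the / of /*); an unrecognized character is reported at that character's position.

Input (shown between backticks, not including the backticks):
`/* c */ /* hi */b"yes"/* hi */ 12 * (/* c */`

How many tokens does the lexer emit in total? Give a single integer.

pos=0: enter COMMENT mode (saw '/*')
exit COMMENT mode (now at pos=7)
pos=8: enter COMMENT mode (saw '/*')
exit COMMENT mode (now at pos=16)
pos=16: emit ID 'b' (now at pos=17)
pos=17: enter STRING mode
pos=17: emit STR "yes" (now at pos=22)
pos=22: enter COMMENT mode (saw '/*')
exit COMMENT mode (now at pos=30)
pos=31: emit NUM '12' (now at pos=33)
pos=34: emit STAR '*'
pos=36: emit LPAREN '('
pos=37: enter COMMENT mode (saw '/*')
exit COMMENT mode (now at pos=44)
DONE. 5 tokens: [ID, STR, NUM, STAR, LPAREN]

Answer: 5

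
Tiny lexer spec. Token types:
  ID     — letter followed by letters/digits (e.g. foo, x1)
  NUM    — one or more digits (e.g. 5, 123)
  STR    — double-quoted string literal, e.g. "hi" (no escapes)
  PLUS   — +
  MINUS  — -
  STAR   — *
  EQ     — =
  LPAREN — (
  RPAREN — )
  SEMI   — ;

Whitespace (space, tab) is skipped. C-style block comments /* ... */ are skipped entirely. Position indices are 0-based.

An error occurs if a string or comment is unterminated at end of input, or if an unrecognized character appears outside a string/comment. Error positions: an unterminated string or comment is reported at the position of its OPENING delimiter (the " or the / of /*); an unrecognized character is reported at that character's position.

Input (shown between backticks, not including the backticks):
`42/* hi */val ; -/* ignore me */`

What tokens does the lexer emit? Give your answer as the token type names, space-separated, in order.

Answer: NUM ID SEMI MINUS

Derivation:
pos=0: emit NUM '42' (now at pos=2)
pos=2: enter COMMENT mode (saw '/*')
exit COMMENT mode (now at pos=10)
pos=10: emit ID 'val' (now at pos=13)
pos=14: emit SEMI ';'
pos=16: emit MINUS '-'
pos=17: enter COMMENT mode (saw '/*')
exit COMMENT mode (now at pos=32)
DONE. 4 tokens: [NUM, ID, SEMI, MINUS]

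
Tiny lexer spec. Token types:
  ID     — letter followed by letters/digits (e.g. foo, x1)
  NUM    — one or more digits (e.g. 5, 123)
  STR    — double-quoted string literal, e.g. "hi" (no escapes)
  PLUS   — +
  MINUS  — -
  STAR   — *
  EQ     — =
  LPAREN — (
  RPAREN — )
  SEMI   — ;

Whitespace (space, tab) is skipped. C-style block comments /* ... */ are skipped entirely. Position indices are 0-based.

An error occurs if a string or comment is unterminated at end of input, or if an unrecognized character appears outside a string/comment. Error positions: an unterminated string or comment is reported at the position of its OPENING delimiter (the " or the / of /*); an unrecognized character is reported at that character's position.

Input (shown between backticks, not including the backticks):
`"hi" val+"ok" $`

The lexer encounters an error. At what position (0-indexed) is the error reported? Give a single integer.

Answer: 14

Derivation:
pos=0: enter STRING mode
pos=0: emit STR "hi" (now at pos=4)
pos=5: emit ID 'val' (now at pos=8)
pos=8: emit PLUS '+'
pos=9: enter STRING mode
pos=9: emit STR "ok" (now at pos=13)
pos=14: ERROR — unrecognized char '$'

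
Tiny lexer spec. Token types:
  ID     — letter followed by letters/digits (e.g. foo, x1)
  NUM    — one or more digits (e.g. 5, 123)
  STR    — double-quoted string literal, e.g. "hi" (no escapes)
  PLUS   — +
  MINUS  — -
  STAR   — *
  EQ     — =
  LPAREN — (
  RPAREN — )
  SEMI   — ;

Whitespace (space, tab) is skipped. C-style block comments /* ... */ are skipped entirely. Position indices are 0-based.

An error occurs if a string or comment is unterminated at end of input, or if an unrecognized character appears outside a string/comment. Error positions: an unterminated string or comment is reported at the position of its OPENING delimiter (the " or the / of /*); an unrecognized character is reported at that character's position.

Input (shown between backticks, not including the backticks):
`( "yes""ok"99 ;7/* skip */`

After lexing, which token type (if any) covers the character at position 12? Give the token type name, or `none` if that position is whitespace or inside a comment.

pos=0: emit LPAREN '('
pos=2: enter STRING mode
pos=2: emit STR "yes" (now at pos=7)
pos=7: enter STRING mode
pos=7: emit STR "ok" (now at pos=11)
pos=11: emit NUM '99' (now at pos=13)
pos=14: emit SEMI ';'
pos=15: emit NUM '7' (now at pos=16)
pos=16: enter COMMENT mode (saw '/*')
exit COMMENT mode (now at pos=26)
DONE. 6 tokens: [LPAREN, STR, STR, NUM, SEMI, NUM]
Position 12: char is '9' -> NUM

Answer: NUM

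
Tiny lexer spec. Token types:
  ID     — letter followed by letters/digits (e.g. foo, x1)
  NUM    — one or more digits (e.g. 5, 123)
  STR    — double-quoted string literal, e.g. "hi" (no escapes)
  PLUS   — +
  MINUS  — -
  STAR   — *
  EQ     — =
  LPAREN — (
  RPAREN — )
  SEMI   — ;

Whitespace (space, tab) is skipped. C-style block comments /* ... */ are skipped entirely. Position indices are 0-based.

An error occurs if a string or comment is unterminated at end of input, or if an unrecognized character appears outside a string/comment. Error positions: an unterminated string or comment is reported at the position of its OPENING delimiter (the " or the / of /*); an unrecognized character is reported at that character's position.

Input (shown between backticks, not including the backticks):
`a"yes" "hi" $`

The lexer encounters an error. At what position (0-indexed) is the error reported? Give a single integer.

pos=0: emit ID 'a' (now at pos=1)
pos=1: enter STRING mode
pos=1: emit STR "yes" (now at pos=6)
pos=7: enter STRING mode
pos=7: emit STR "hi" (now at pos=11)
pos=12: ERROR — unrecognized char '$'

Answer: 12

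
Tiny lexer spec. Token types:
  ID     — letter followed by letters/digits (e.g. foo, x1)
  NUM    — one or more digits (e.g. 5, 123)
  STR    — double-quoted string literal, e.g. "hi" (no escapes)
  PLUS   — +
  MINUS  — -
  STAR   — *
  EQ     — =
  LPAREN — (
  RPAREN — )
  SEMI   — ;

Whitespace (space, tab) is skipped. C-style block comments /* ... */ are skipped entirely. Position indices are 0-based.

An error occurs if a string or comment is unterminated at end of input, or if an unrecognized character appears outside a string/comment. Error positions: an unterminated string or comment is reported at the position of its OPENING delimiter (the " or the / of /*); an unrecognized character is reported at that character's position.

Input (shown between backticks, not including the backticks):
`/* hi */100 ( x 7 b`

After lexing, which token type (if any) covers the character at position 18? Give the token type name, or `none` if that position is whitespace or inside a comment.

Answer: ID

Derivation:
pos=0: enter COMMENT mode (saw '/*')
exit COMMENT mode (now at pos=8)
pos=8: emit NUM '100' (now at pos=11)
pos=12: emit LPAREN '('
pos=14: emit ID 'x' (now at pos=15)
pos=16: emit NUM '7' (now at pos=17)
pos=18: emit ID 'b' (now at pos=19)
DONE. 5 tokens: [NUM, LPAREN, ID, NUM, ID]
Position 18: char is 'b' -> ID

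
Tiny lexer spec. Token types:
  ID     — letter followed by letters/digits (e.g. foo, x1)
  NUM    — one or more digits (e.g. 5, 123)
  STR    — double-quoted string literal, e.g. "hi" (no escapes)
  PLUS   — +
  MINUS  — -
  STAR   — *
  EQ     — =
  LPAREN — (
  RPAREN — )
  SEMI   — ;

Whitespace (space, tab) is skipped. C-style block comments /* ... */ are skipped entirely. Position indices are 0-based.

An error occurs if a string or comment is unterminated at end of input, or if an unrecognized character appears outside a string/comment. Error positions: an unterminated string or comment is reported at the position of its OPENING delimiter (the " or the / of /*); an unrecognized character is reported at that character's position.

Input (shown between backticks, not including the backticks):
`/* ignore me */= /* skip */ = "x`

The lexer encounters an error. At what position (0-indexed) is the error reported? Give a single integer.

pos=0: enter COMMENT mode (saw '/*')
exit COMMENT mode (now at pos=15)
pos=15: emit EQ '='
pos=17: enter COMMENT mode (saw '/*')
exit COMMENT mode (now at pos=27)
pos=28: emit EQ '='
pos=30: enter STRING mode
pos=30: ERROR — unterminated string

Answer: 30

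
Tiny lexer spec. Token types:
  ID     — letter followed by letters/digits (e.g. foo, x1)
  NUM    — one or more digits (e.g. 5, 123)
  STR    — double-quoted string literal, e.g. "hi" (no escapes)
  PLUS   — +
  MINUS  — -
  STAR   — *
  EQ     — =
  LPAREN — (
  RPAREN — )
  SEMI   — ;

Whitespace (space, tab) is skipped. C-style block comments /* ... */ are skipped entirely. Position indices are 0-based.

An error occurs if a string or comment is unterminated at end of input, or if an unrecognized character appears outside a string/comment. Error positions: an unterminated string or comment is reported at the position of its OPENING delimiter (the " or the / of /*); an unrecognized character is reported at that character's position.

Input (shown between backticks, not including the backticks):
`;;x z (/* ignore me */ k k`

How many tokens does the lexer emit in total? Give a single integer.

pos=0: emit SEMI ';'
pos=1: emit SEMI ';'
pos=2: emit ID 'x' (now at pos=3)
pos=4: emit ID 'z' (now at pos=5)
pos=6: emit LPAREN '('
pos=7: enter COMMENT mode (saw '/*')
exit COMMENT mode (now at pos=22)
pos=23: emit ID 'k' (now at pos=24)
pos=25: emit ID 'k' (now at pos=26)
DONE. 7 tokens: [SEMI, SEMI, ID, ID, LPAREN, ID, ID]

Answer: 7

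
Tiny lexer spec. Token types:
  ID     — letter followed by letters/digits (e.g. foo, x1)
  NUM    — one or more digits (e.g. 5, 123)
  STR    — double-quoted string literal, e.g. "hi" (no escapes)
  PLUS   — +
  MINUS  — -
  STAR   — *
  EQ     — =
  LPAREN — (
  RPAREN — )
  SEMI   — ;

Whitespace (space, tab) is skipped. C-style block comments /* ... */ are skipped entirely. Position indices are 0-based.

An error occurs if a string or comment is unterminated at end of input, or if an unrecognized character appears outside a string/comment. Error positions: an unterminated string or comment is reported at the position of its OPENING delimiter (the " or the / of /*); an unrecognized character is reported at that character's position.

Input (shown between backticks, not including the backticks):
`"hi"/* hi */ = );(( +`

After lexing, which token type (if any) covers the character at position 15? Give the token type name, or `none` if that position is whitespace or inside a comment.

pos=0: enter STRING mode
pos=0: emit STR "hi" (now at pos=4)
pos=4: enter COMMENT mode (saw '/*')
exit COMMENT mode (now at pos=12)
pos=13: emit EQ '='
pos=15: emit RPAREN ')'
pos=16: emit SEMI ';'
pos=17: emit LPAREN '('
pos=18: emit LPAREN '('
pos=20: emit PLUS '+'
DONE. 7 tokens: [STR, EQ, RPAREN, SEMI, LPAREN, LPAREN, PLUS]
Position 15: char is ')' -> RPAREN

Answer: RPAREN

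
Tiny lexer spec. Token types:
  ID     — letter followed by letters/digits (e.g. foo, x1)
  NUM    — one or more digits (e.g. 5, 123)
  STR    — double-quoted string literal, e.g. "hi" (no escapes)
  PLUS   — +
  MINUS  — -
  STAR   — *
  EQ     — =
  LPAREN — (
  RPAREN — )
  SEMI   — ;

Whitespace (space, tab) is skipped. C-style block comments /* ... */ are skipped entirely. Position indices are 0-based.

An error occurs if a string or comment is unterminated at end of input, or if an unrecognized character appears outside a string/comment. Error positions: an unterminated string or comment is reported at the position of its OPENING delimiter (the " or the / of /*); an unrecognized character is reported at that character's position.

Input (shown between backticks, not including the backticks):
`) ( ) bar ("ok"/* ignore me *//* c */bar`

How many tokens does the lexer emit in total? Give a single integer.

pos=0: emit RPAREN ')'
pos=2: emit LPAREN '('
pos=4: emit RPAREN ')'
pos=6: emit ID 'bar' (now at pos=9)
pos=10: emit LPAREN '('
pos=11: enter STRING mode
pos=11: emit STR "ok" (now at pos=15)
pos=15: enter COMMENT mode (saw '/*')
exit COMMENT mode (now at pos=30)
pos=30: enter COMMENT mode (saw '/*')
exit COMMENT mode (now at pos=37)
pos=37: emit ID 'bar' (now at pos=40)
DONE. 7 tokens: [RPAREN, LPAREN, RPAREN, ID, LPAREN, STR, ID]

Answer: 7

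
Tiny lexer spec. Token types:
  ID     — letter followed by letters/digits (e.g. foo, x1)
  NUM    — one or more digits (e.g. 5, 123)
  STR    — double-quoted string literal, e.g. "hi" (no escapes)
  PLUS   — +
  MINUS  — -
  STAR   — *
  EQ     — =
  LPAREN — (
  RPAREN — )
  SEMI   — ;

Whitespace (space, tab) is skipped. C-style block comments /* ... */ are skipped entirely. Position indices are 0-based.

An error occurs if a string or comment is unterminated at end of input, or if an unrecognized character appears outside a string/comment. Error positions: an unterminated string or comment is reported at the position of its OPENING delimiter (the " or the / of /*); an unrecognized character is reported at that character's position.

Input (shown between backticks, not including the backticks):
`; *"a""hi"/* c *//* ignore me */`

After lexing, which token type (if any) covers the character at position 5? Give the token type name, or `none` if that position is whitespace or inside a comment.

Answer: STR

Derivation:
pos=0: emit SEMI ';'
pos=2: emit STAR '*'
pos=3: enter STRING mode
pos=3: emit STR "a" (now at pos=6)
pos=6: enter STRING mode
pos=6: emit STR "hi" (now at pos=10)
pos=10: enter COMMENT mode (saw '/*')
exit COMMENT mode (now at pos=17)
pos=17: enter COMMENT mode (saw '/*')
exit COMMENT mode (now at pos=32)
DONE. 4 tokens: [SEMI, STAR, STR, STR]
Position 5: char is '"' -> STR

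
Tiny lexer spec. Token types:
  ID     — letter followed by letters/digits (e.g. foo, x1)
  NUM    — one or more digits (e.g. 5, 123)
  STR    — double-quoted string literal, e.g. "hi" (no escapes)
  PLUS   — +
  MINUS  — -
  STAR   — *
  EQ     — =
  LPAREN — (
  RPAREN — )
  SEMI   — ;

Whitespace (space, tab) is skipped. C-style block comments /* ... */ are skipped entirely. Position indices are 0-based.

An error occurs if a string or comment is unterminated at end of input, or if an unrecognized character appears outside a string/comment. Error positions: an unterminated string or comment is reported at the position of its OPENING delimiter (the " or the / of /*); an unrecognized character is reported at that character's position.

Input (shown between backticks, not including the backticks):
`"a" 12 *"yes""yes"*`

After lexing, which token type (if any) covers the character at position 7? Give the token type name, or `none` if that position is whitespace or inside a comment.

Answer: STAR

Derivation:
pos=0: enter STRING mode
pos=0: emit STR "a" (now at pos=3)
pos=4: emit NUM '12' (now at pos=6)
pos=7: emit STAR '*'
pos=8: enter STRING mode
pos=8: emit STR "yes" (now at pos=13)
pos=13: enter STRING mode
pos=13: emit STR "yes" (now at pos=18)
pos=18: emit STAR '*'
DONE. 6 tokens: [STR, NUM, STAR, STR, STR, STAR]
Position 7: char is '*' -> STAR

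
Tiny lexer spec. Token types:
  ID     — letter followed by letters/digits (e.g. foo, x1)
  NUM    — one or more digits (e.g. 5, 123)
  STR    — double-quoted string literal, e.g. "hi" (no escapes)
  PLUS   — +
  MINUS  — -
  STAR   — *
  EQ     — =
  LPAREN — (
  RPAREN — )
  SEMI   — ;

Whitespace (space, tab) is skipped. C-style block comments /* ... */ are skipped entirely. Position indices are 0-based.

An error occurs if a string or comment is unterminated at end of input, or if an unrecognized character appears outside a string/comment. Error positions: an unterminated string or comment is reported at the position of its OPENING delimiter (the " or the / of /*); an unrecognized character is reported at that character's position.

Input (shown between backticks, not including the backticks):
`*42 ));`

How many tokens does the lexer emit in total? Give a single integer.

pos=0: emit STAR '*'
pos=1: emit NUM '42' (now at pos=3)
pos=4: emit RPAREN ')'
pos=5: emit RPAREN ')'
pos=6: emit SEMI ';'
DONE. 5 tokens: [STAR, NUM, RPAREN, RPAREN, SEMI]

Answer: 5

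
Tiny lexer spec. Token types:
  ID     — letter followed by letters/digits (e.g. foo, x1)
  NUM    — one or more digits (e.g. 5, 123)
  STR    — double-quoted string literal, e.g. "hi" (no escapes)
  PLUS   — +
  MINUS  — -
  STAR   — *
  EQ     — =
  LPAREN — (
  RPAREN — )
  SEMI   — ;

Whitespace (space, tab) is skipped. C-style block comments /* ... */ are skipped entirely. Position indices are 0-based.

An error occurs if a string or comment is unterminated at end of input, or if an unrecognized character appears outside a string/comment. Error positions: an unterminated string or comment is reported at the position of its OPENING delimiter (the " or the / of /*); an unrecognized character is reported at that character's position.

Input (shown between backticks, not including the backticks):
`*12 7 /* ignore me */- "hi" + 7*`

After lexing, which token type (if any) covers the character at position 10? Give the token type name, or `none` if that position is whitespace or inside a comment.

Answer: none

Derivation:
pos=0: emit STAR '*'
pos=1: emit NUM '12' (now at pos=3)
pos=4: emit NUM '7' (now at pos=5)
pos=6: enter COMMENT mode (saw '/*')
exit COMMENT mode (now at pos=21)
pos=21: emit MINUS '-'
pos=23: enter STRING mode
pos=23: emit STR "hi" (now at pos=27)
pos=28: emit PLUS '+'
pos=30: emit NUM '7' (now at pos=31)
pos=31: emit STAR '*'
DONE. 8 tokens: [STAR, NUM, NUM, MINUS, STR, PLUS, NUM, STAR]
Position 10: char is 'g' -> none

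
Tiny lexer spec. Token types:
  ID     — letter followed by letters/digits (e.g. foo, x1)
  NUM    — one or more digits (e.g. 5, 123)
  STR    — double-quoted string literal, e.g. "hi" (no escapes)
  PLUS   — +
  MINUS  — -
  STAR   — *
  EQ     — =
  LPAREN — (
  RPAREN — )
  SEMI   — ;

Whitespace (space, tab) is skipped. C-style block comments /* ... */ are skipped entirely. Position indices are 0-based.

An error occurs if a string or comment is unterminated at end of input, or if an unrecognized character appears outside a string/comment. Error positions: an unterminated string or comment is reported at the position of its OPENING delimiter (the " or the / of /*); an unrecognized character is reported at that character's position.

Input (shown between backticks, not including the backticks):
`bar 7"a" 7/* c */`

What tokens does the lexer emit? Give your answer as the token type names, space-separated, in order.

Answer: ID NUM STR NUM

Derivation:
pos=0: emit ID 'bar' (now at pos=3)
pos=4: emit NUM '7' (now at pos=5)
pos=5: enter STRING mode
pos=5: emit STR "a" (now at pos=8)
pos=9: emit NUM '7' (now at pos=10)
pos=10: enter COMMENT mode (saw '/*')
exit COMMENT mode (now at pos=17)
DONE. 4 tokens: [ID, NUM, STR, NUM]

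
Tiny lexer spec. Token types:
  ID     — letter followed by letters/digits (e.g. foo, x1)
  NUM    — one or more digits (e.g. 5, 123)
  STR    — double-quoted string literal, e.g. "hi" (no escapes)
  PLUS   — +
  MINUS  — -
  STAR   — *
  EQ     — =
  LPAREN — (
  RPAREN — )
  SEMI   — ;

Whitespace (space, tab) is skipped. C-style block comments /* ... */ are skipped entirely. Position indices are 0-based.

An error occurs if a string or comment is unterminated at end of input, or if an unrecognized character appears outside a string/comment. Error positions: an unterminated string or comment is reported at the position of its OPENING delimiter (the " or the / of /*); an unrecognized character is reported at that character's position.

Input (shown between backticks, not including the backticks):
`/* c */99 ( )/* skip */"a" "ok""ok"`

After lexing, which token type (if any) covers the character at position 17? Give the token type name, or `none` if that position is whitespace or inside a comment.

Answer: none

Derivation:
pos=0: enter COMMENT mode (saw '/*')
exit COMMENT mode (now at pos=7)
pos=7: emit NUM '99' (now at pos=9)
pos=10: emit LPAREN '('
pos=12: emit RPAREN ')'
pos=13: enter COMMENT mode (saw '/*')
exit COMMENT mode (now at pos=23)
pos=23: enter STRING mode
pos=23: emit STR "a" (now at pos=26)
pos=27: enter STRING mode
pos=27: emit STR "ok" (now at pos=31)
pos=31: enter STRING mode
pos=31: emit STR "ok" (now at pos=35)
DONE. 6 tokens: [NUM, LPAREN, RPAREN, STR, STR, STR]
Position 17: char is 'k' -> none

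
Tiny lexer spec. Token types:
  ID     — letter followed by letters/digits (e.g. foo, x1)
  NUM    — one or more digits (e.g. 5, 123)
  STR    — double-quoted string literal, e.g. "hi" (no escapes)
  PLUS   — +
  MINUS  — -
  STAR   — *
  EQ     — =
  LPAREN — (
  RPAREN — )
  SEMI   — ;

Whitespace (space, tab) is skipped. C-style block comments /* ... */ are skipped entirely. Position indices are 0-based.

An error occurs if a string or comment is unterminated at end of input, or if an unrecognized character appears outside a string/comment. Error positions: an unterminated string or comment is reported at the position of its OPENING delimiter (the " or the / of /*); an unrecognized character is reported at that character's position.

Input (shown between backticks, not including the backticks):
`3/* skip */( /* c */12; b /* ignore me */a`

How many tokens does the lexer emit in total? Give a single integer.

Answer: 6

Derivation:
pos=0: emit NUM '3' (now at pos=1)
pos=1: enter COMMENT mode (saw '/*')
exit COMMENT mode (now at pos=11)
pos=11: emit LPAREN '('
pos=13: enter COMMENT mode (saw '/*')
exit COMMENT mode (now at pos=20)
pos=20: emit NUM '12' (now at pos=22)
pos=22: emit SEMI ';'
pos=24: emit ID 'b' (now at pos=25)
pos=26: enter COMMENT mode (saw '/*')
exit COMMENT mode (now at pos=41)
pos=41: emit ID 'a' (now at pos=42)
DONE. 6 tokens: [NUM, LPAREN, NUM, SEMI, ID, ID]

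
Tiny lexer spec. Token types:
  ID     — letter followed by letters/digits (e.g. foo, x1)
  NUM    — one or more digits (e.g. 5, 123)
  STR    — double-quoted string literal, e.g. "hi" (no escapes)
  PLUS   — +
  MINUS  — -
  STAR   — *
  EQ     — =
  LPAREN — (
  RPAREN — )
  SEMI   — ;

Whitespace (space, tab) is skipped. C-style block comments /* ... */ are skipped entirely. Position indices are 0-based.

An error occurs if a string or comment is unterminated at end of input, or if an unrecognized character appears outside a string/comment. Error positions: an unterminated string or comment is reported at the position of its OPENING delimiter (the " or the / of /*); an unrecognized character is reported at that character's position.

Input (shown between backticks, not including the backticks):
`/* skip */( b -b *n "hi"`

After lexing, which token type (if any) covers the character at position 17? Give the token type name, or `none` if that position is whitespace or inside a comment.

Answer: STAR

Derivation:
pos=0: enter COMMENT mode (saw '/*')
exit COMMENT mode (now at pos=10)
pos=10: emit LPAREN '('
pos=12: emit ID 'b' (now at pos=13)
pos=14: emit MINUS '-'
pos=15: emit ID 'b' (now at pos=16)
pos=17: emit STAR '*'
pos=18: emit ID 'n' (now at pos=19)
pos=20: enter STRING mode
pos=20: emit STR "hi" (now at pos=24)
DONE. 7 tokens: [LPAREN, ID, MINUS, ID, STAR, ID, STR]
Position 17: char is '*' -> STAR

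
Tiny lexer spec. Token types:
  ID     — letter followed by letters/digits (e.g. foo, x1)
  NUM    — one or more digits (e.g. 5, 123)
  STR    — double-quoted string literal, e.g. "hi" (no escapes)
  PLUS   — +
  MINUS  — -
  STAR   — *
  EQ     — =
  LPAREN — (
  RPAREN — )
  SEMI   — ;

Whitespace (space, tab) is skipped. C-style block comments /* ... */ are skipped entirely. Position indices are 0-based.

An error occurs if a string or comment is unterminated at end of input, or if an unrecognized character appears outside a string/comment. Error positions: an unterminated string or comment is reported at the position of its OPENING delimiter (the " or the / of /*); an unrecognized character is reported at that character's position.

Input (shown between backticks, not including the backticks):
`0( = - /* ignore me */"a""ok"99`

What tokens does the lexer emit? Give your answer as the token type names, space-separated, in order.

pos=0: emit NUM '0' (now at pos=1)
pos=1: emit LPAREN '('
pos=3: emit EQ '='
pos=5: emit MINUS '-'
pos=7: enter COMMENT mode (saw '/*')
exit COMMENT mode (now at pos=22)
pos=22: enter STRING mode
pos=22: emit STR "a" (now at pos=25)
pos=25: enter STRING mode
pos=25: emit STR "ok" (now at pos=29)
pos=29: emit NUM '99' (now at pos=31)
DONE. 7 tokens: [NUM, LPAREN, EQ, MINUS, STR, STR, NUM]

Answer: NUM LPAREN EQ MINUS STR STR NUM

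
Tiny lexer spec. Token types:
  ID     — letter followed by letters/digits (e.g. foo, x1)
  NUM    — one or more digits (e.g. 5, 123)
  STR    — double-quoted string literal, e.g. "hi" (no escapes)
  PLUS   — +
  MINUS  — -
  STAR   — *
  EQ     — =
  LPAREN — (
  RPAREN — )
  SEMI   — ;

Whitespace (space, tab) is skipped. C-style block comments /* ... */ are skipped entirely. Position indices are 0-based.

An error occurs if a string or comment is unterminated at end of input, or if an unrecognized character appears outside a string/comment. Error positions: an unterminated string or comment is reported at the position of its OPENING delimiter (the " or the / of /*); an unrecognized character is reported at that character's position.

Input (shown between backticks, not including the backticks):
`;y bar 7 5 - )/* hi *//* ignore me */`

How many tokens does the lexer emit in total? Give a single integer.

pos=0: emit SEMI ';'
pos=1: emit ID 'y' (now at pos=2)
pos=3: emit ID 'bar' (now at pos=6)
pos=7: emit NUM '7' (now at pos=8)
pos=9: emit NUM '5' (now at pos=10)
pos=11: emit MINUS '-'
pos=13: emit RPAREN ')'
pos=14: enter COMMENT mode (saw '/*')
exit COMMENT mode (now at pos=22)
pos=22: enter COMMENT mode (saw '/*')
exit COMMENT mode (now at pos=37)
DONE. 7 tokens: [SEMI, ID, ID, NUM, NUM, MINUS, RPAREN]

Answer: 7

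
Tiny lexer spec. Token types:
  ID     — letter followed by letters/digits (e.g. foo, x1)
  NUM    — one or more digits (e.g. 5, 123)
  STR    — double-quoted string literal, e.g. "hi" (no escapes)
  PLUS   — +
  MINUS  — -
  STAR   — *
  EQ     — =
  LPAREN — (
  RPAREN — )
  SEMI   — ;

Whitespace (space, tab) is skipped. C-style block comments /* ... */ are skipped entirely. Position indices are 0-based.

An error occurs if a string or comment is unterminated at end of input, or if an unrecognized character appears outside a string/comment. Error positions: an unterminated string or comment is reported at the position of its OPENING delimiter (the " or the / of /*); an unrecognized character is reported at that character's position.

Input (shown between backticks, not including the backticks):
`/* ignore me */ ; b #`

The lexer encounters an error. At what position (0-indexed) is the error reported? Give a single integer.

Answer: 20

Derivation:
pos=0: enter COMMENT mode (saw '/*')
exit COMMENT mode (now at pos=15)
pos=16: emit SEMI ';'
pos=18: emit ID 'b' (now at pos=19)
pos=20: ERROR — unrecognized char '#'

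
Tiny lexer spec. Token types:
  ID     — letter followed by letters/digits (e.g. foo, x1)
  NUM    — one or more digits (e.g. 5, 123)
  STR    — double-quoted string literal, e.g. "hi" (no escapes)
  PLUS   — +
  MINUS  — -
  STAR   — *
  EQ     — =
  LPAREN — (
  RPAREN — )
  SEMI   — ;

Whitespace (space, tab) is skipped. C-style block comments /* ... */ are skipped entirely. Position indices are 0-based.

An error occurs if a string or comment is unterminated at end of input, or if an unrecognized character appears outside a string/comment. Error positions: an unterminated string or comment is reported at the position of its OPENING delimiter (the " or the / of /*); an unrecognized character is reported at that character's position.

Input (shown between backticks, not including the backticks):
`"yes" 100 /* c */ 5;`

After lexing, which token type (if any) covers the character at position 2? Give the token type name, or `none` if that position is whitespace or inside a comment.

pos=0: enter STRING mode
pos=0: emit STR "yes" (now at pos=5)
pos=6: emit NUM '100' (now at pos=9)
pos=10: enter COMMENT mode (saw '/*')
exit COMMENT mode (now at pos=17)
pos=18: emit NUM '5' (now at pos=19)
pos=19: emit SEMI ';'
DONE. 4 tokens: [STR, NUM, NUM, SEMI]
Position 2: char is 'e' -> STR

Answer: STR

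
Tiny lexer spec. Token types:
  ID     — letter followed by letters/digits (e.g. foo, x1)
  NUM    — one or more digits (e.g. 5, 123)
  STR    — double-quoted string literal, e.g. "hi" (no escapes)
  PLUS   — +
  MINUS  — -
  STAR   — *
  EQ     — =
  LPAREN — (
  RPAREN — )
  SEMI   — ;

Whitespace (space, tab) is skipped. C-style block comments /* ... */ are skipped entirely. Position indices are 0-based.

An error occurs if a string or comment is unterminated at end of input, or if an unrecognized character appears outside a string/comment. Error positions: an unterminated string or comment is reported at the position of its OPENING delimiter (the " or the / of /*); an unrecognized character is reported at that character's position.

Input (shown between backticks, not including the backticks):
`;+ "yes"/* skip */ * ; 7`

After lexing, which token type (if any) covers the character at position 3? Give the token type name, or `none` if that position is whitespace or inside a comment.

pos=0: emit SEMI ';'
pos=1: emit PLUS '+'
pos=3: enter STRING mode
pos=3: emit STR "yes" (now at pos=8)
pos=8: enter COMMENT mode (saw '/*')
exit COMMENT mode (now at pos=18)
pos=19: emit STAR '*'
pos=21: emit SEMI ';'
pos=23: emit NUM '7' (now at pos=24)
DONE. 6 tokens: [SEMI, PLUS, STR, STAR, SEMI, NUM]
Position 3: char is '"' -> STR

Answer: STR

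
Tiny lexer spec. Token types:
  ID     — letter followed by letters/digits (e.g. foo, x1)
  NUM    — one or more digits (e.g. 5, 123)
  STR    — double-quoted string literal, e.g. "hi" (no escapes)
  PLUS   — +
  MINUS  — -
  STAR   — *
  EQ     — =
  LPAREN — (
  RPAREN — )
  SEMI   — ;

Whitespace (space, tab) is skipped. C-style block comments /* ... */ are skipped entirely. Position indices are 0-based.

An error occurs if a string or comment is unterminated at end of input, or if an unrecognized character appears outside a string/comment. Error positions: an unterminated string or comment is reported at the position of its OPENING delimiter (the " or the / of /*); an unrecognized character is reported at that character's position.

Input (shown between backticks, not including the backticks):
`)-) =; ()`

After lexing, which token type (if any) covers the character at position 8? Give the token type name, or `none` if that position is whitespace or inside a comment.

Answer: RPAREN

Derivation:
pos=0: emit RPAREN ')'
pos=1: emit MINUS '-'
pos=2: emit RPAREN ')'
pos=4: emit EQ '='
pos=5: emit SEMI ';'
pos=7: emit LPAREN '('
pos=8: emit RPAREN ')'
DONE. 7 tokens: [RPAREN, MINUS, RPAREN, EQ, SEMI, LPAREN, RPAREN]
Position 8: char is ')' -> RPAREN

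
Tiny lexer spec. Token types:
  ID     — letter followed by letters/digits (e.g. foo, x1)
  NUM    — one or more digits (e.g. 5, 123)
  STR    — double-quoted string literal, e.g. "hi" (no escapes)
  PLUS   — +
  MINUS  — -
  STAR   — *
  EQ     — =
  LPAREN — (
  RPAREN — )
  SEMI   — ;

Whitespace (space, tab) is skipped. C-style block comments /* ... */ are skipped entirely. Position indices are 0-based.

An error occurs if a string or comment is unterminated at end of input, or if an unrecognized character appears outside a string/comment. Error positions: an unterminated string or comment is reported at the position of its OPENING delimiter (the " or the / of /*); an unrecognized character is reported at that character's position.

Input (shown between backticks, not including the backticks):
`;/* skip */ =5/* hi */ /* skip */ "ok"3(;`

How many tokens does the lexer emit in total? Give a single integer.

pos=0: emit SEMI ';'
pos=1: enter COMMENT mode (saw '/*')
exit COMMENT mode (now at pos=11)
pos=12: emit EQ '='
pos=13: emit NUM '5' (now at pos=14)
pos=14: enter COMMENT mode (saw '/*')
exit COMMENT mode (now at pos=22)
pos=23: enter COMMENT mode (saw '/*')
exit COMMENT mode (now at pos=33)
pos=34: enter STRING mode
pos=34: emit STR "ok" (now at pos=38)
pos=38: emit NUM '3' (now at pos=39)
pos=39: emit LPAREN '('
pos=40: emit SEMI ';'
DONE. 7 tokens: [SEMI, EQ, NUM, STR, NUM, LPAREN, SEMI]

Answer: 7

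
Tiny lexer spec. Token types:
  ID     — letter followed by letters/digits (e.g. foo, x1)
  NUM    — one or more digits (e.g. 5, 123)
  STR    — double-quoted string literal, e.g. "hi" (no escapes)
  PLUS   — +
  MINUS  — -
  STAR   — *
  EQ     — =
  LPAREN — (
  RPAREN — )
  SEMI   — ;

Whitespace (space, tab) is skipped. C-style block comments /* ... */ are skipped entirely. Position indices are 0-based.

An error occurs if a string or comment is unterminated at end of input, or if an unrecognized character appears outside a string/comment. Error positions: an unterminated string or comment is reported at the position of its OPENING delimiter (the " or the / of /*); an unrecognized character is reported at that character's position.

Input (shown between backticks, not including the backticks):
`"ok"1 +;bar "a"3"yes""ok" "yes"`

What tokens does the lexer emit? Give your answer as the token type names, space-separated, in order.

Answer: STR NUM PLUS SEMI ID STR NUM STR STR STR

Derivation:
pos=0: enter STRING mode
pos=0: emit STR "ok" (now at pos=4)
pos=4: emit NUM '1' (now at pos=5)
pos=6: emit PLUS '+'
pos=7: emit SEMI ';'
pos=8: emit ID 'bar' (now at pos=11)
pos=12: enter STRING mode
pos=12: emit STR "a" (now at pos=15)
pos=15: emit NUM '3' (now at pos=16)
pos=16: enter STRING mode
pos=16: emit STR "yes" (now at pos=21)
pos=21: enter STRING mode
pos=21: emit STR "ok" (now at pos=25)
pos=26: enter STRING mode
pos=26: emit STR "yes" (now at pos=31)
DONE. 10 tokens: [STR, NUM, PLUS, SEMI, ID, STR, NUM, STR, STR, STR]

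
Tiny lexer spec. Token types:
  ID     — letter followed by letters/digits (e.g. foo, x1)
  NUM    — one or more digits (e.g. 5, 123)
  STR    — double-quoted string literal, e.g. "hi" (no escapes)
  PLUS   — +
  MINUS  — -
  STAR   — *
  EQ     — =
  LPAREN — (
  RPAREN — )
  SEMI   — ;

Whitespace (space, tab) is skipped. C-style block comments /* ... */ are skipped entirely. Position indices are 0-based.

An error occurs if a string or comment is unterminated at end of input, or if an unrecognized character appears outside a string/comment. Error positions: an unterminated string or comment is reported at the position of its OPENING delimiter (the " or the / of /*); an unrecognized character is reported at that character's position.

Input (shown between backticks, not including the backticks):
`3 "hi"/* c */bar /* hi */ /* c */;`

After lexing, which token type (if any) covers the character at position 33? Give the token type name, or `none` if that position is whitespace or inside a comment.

Answer: SEMI

Derivation:
pos=0: emit NUM '3' (now at pos=1)
pos=2: enter STRING mode
pos=2: emit STR "hi" (now at pos=6)
pos=6: enter COMMENT mode (saw '/*')
exit COMMENT mode (now at pos=13)
pos=13: emit ID 'bar' (now at pos=16)
pos=17: enter COMMENT mode (saw '/*')
exit COMMENT mode (now at pos=25)
pos=26: enter COMMENT mode (saw '/*')
exit COMMENT mode (now at pos=33)
pos=33: emit SEMI ';'
DONE. 4 tokens: [NUM, STR, ID, SEMI]
Position 33: char is ';' -> SEMI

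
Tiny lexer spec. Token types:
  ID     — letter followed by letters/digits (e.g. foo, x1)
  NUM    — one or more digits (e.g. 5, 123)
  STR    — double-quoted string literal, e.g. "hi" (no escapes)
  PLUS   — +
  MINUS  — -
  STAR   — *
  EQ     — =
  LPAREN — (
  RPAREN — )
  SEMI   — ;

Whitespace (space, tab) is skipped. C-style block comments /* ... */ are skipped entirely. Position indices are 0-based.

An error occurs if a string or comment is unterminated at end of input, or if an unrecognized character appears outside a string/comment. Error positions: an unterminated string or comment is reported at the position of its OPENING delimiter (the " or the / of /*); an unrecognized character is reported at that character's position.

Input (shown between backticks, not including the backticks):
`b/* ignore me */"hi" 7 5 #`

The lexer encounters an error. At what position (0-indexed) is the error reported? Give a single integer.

pos=0: emit ID 'b' (now at pos=1)
pos=1: enter COMMENT mode (saw '/*')
exit COMMENT mode (now at pos=16)
pos=16: enter STRING mode
pos=16: emit STR "hi" (now at pos=20)
pos=21: emit NUM '7' (now at pos=22)
pos=23: emit NUM '5' (now at pos=24)
pos=25: ERROR — unrecognized char '#'

Answer: 25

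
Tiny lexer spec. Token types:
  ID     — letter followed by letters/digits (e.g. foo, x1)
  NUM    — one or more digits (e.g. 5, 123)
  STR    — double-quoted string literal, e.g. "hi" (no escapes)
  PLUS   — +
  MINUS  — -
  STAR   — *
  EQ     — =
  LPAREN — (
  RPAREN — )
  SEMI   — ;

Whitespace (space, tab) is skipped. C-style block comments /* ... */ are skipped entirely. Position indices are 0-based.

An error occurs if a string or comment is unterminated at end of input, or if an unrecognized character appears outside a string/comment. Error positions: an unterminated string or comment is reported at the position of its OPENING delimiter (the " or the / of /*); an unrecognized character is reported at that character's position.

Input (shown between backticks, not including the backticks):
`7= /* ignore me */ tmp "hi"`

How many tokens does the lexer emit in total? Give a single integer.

Answer: 4

Derivation:
pos=0: emit NUM '7' (now at pos=1)
pos=1: emit EQ '='
pos=3: enter COMMENT mode (saw '/*')
exit COMMENT mode (now at pos=18)
pos=19: emit ID 'tmp' (now at pos=22)
pos=23: enter STRING mode
pos=23: emit STR "hi" (now at pos=27)
DONE. 4 tokens: [NUM, EQ, ID, STR]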